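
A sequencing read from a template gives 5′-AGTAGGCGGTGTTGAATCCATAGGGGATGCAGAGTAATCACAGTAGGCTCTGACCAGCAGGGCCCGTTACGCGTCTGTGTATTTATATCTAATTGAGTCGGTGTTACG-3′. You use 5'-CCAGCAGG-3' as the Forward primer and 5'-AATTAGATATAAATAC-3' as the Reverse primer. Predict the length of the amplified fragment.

Scanning the template, CCAGCAGG occurs at positions 54–61; this primer anneals to the bottom strand there with its 3' end pointing downstream.
The reverse primer's reverse complement is GTATTTATATCTAATT, which matches the template at positions 79–94.
The product runs from position 54 to position 94, so its length is 94 − 54 + 1 = 41 bp.

41 bp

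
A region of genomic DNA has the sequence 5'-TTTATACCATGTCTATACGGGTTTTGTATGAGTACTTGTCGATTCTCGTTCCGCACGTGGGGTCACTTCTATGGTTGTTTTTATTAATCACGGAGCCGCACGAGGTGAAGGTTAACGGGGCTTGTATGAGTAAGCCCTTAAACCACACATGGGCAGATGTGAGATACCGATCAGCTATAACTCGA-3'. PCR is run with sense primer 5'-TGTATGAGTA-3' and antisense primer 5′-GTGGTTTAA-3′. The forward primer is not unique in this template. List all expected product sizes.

122 bp, 24 bp

The forward primer TGTATGAGTA matches the top strand at positions 25–34, 123–132.
The reverse primer's reverse complement is TTAAACCAC, matching at positions 138–146.
Each forward site pairs with the reverse site to give a product ending at position 146: sizes 122, 24 bp.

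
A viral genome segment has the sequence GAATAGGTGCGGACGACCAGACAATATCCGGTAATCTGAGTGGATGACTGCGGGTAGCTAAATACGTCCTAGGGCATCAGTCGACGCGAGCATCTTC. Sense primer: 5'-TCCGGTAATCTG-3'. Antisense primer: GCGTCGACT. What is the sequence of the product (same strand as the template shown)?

5'-TCCGGTAATCTGAGTGGATGACTGCGGGTAGCTAAATACGTCCTAGGGCATCAGTCGACGC-3'

Forward primer TCCGGTAATCTG is found on the top strand at positions 27–38.
Reverse complement of the reverse primer: AGTCGACGC. This occurs on the top strand at positions 79–87.
The product is the template from position 27 through 87 (61 bp).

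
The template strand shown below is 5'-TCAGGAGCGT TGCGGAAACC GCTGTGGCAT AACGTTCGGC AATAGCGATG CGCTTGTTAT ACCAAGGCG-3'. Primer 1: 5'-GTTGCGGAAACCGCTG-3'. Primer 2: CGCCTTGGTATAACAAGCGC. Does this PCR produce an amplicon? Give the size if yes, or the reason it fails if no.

Primer 1 (GTTGCGGAAACCGCTG) matches the top strand at positions 9–24; it acts as a forward primer.
Primer 2's reverse complement is GCGCTTGTTATACCAAGGCG, matching the top strand at positions 50–69; it acts as a reverse primer.
The 3' ends face each other across positions 9–69, giving a 61 bp product.

Yes — a 61 bp product.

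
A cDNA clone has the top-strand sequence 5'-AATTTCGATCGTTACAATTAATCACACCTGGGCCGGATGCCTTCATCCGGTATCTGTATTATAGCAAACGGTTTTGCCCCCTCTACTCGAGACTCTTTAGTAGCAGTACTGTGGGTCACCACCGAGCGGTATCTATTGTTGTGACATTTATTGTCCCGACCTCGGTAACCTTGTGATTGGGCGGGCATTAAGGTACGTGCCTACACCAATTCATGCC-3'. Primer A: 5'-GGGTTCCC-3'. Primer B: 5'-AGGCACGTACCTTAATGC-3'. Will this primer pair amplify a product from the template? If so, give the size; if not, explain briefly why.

No product — primer A has no binding site in the template.

Primer A (GGGTTCCC) does not match the top strand, and its reverse complement GGGAACCC does not match either.
With no annealing site for primer A, no amplification occurs.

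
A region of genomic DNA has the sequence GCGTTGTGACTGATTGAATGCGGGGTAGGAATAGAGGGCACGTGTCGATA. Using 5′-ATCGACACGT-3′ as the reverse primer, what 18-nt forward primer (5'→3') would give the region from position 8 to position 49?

5'-GACTGATTGAATGCGGGG-3'

The reverse primer's reverse complement ACGTGTCGAT matches the template at positions 40–49; the product starts at position 8.
The forward primer is identical to the top strand over positions 8–25: GACTGATTGAATGCGGGG.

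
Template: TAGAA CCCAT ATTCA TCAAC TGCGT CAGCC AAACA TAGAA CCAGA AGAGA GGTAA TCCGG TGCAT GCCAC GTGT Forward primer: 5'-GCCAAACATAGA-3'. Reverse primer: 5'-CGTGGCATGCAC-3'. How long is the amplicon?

44 bp

The forward primer matches the template at positions 28–39.
Reverse complement of the reverse primer: GTGCATGCCACG. This occurs on the top strand at positions 60–71.
Amplicon spans positions 28–71: 44 bp.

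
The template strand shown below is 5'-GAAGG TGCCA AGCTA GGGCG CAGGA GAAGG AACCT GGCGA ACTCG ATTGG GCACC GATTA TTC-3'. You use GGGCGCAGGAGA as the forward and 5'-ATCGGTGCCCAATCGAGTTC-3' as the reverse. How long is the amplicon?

Scanning the template, GGGCGCAGGAGA occurs at positions 16–27; this primer anneals to the bottom strand there with its 3' end pointing downstream.
Taking the reverse complement of ATCGGTGCCCAATCGAGTTC gives GAACTCGATTGGGCACCGAT, found at positions 39–58 on the template; the primer anneals here to the top strand with its 3' end pointing upstream.
Amplicon spans positions 16–58: 43 bp.

43 bp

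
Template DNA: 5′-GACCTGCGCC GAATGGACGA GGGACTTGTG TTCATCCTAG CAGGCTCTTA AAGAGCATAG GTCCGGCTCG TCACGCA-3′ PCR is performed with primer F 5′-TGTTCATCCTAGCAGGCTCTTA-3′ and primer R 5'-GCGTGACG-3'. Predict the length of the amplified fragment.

48 bp

Forward primer TGTTCATCCTAGCAGGCTCTTA is found on the top strand at positions 29–50.
Reverse complement of the reverse primer: CGTCACGC. This occurs on the top strand at positions 69–76.
The product runs from position 29 to position 76, so its length is 76 − 29 + 1 = 48 bp.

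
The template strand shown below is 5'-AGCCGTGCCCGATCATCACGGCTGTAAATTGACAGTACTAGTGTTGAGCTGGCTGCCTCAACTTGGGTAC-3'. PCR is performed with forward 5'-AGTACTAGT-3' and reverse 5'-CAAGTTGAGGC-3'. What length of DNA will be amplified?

32 bp

Scanning the template, AGTACTAGT occurs at positions 34–42; this primer anneals to the bottom strand there with its 3' end pointing downstream.
Reverse complement of the reverse primer: GCCTCAACTTG. This occurs on the top strand at positions 55–65.
Product length = (reverse-primer end) − (forward-primer start) + 1 = 65 − 34 + 1 = 32 bp.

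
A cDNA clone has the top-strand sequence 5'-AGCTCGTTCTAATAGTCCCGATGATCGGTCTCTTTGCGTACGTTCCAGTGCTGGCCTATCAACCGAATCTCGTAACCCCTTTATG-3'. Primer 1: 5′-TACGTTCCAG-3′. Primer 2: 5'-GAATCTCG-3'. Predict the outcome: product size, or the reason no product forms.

Primer 1 (TACGTTCCAG) matches the top strand at positions 39–48 (3' end points downstream).
Primer 2 (GAATCTCG) also matches the top strand directly, at positions 65–72 — its reverse complement CGAGATTC is not present.
Both primers anneal to the bottom strand with 3' ends pointing the same way, so neither can prime synthesis back toward the other.

No product — both primers anneal to the same strand and extend in the same direction.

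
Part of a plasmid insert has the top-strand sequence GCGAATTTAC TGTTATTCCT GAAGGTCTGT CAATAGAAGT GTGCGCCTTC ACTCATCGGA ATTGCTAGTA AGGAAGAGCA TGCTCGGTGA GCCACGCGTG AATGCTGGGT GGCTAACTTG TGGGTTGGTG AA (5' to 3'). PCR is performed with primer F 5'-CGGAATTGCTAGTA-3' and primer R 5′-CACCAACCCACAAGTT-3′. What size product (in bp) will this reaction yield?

74 bp

Forward primer CGGAATTGCTAGTA is found on the top strand at positions 57–70.
The reverse primer's reverse complement is AACTTGTGGGTTGGTG, which matches the template at positions 115–130.
Amplicon spans positions 57–130: 74 bp.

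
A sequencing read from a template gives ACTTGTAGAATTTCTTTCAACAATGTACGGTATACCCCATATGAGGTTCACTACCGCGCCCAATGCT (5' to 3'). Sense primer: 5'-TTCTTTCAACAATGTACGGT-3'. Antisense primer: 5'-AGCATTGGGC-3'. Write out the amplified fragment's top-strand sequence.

5'-TTCTTTCAACAATGTACGGTATACCCCATATGAGGTTCACTACCGCGCCCAATGCT-3'

The forward primer matches the template at positions 12–31.
The reverse primer's reverse complement is GCCCAATGCT, which matches the template at positions 58–67.
The product is the template from position 12 through 67 (56 bp).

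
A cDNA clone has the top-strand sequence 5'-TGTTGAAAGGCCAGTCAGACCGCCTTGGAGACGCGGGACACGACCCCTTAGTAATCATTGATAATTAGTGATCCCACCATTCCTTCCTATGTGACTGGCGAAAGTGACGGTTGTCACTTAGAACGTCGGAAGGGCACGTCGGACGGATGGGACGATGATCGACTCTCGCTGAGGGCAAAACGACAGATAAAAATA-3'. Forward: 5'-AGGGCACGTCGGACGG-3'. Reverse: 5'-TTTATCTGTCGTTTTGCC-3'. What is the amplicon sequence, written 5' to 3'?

Forward primer AGGGCACGTCGGACGG is found on the top strand at positions 131–146.
The reverse primer's reverse complement is GGCAAAACGACAGATAAA, which matches the template at positions 174–191.
The product is the template from position 131 through 191 (61 bp).

5'-AGGGCACGTCGGACGGATGGGACGATGATCGACTCTCGCTGAGGGCAAAACGACAGATAAA-3'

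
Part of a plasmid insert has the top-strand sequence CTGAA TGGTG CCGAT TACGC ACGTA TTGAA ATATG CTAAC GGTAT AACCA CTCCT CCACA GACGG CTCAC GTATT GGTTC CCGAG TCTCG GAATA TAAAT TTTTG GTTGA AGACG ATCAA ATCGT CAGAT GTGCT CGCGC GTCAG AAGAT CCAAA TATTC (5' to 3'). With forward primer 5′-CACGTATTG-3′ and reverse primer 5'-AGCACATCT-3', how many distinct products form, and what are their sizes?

The forward primer CACGTATTG matches the top strand at positions 20–28, 68–76.
The reverse primer's reverse complement is AGATGTGCT, matching at positions 127–135.
Each forward site pairs with the reverse site to give a product ending at position 135: sizes 116, 68 bp.

Two products: 116 bp, 68 bp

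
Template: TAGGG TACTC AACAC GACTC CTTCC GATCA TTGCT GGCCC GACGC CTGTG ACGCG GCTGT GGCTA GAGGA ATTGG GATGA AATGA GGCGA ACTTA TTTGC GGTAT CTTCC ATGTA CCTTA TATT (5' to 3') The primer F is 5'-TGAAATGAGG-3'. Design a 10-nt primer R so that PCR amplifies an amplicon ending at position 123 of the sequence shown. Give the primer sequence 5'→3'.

5'-ATATAAGGTA-3'

The forward primer binds at positions 78–87; the product's 3' end on the top strand is position 123.
The reverse primer anneals to the top strand over positions 114–123, i.e. to TACCTTATAT.
Its sequence written 5'→3' is the reverse complement: ATATAAGGTA.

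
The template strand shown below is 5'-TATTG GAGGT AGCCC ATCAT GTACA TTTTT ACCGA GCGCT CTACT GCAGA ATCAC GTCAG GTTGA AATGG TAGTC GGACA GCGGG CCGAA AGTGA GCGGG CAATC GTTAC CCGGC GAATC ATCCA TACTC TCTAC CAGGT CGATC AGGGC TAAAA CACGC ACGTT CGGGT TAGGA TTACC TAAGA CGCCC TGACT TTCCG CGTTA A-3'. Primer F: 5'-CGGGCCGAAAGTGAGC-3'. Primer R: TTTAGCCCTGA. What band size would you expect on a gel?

73 bp

Scanning the template, CGGGCCGAAAGTGAGC occurs at positions 82–97; this primer anneals to the bottom strand there with its 3' end pointing downstream.
Taking the reverse complement of TTTAGCCCTGA gives TCAGGGCTAAA, found at positions 144–154 on the template; the primer anneals here to the top strand with its 3' end pointing upstream.
Product length = (reverse-primer end) − (forward-primer start) + 1 = 154 − 82 + 1 = 73 bp.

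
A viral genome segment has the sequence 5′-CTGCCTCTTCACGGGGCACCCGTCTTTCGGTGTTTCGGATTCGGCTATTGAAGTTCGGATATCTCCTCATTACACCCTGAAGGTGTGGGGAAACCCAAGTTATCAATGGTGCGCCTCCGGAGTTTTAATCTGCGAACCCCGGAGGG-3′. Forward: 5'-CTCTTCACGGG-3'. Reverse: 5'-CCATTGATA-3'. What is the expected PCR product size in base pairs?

105 bp

The forward primer matches the template at positions 5–15.
The reverse primer's reverse complement is TATCAATGG, which matches the template at positions 101–109.
The product runs from position 5 to position 109, so its length is 109 − 5 + 1 = 105 bp.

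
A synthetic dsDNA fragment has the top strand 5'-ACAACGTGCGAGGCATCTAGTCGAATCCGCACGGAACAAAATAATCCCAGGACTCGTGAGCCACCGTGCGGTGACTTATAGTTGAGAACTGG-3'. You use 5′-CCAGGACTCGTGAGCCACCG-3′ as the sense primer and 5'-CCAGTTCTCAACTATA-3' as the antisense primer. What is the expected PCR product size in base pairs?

46 bp

Scanning the template, CCAGGACTCGTGAGCCACCG occurs at positions 47–66; this primer anneals to the bottom strand there with its 3' end pointing downstream.
Taking the reverse complement of CCAGTTCTCAACTATA gives TATAGTTGAGAACTGG, found at positions 77–92 on the template; the primer anneals here to the top strand with its 3' end pointing upstream.
The product runs from position 47 to position 92, so its length is 92 − 47 + 1 = 46 bp.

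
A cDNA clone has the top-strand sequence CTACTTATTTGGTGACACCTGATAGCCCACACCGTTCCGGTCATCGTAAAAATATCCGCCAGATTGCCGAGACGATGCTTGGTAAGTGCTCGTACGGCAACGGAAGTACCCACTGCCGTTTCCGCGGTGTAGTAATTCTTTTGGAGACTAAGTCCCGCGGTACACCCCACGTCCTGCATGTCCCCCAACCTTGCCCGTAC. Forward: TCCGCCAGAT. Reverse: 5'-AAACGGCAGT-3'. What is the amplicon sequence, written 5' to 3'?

5'-TCCGCCAGATTGCCGAGACGATGCTTGGTAAGTGCTCGTACGGCAACGGAAGTACCCACTGCCGTTT-3'

Forward primer TCCGCCAGAT is found on the top strand at positions 55–64.
The reverse primer's reverse complement is ACTGCCGTTT, which matches the template at positions 112–121.
The product is the template from position 55 through 121 (67 bp).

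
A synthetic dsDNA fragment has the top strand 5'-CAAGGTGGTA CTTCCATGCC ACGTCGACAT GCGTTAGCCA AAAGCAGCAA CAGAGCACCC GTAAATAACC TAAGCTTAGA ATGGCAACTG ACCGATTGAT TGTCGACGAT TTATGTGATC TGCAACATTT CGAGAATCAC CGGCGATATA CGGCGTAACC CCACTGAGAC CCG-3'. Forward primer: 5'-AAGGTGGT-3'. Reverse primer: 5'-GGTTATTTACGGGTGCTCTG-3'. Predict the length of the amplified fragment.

The forward primer matches the template at positions 2–9.
Reverse complement of the reverse primer: CAGAGCACCCGTAAATAACC. This occurs on the top strand at positions 51–70.
The product runs from position 2 to position 70, so its length is 70 − 2 + 1 = 69 bp.

69 bp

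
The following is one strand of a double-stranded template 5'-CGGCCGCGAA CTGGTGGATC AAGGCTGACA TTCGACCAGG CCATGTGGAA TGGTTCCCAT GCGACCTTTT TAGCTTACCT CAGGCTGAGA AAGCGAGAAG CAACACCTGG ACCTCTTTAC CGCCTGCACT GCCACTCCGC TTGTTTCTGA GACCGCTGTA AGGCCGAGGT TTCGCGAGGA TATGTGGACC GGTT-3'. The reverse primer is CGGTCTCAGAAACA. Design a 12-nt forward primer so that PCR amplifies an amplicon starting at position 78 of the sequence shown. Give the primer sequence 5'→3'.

The reverse primer's reverse complement TGTTTCTGAGACCG matches the template at positions 142–155; the product starts at position 78.
The forward primer is identical to the top strand over positions 78–89: CCTCAGGCTGAG.

5'-CCTCAGGCTGAG-3'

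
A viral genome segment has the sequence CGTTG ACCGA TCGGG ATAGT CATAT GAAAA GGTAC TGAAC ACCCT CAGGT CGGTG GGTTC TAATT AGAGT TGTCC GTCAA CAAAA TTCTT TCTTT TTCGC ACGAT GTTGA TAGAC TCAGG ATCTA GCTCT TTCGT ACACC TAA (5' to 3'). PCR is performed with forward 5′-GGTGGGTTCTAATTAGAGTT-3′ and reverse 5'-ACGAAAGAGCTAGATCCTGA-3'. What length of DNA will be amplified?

The forward primer matches the template at positions 52–71.
Taking the reverse complement of ACGAAAGAGCTAGATCCTGA gives TCAGGATCTAGCTCTTTCGT, found at positions 116–135 on the template; the primer anneals here to the top strand with its 3' end pointing upstream.
Product length = (reverse-primer end) − (forward-primer start) + 1 = 135 − 52 + 1 = 84 bp.

84 bp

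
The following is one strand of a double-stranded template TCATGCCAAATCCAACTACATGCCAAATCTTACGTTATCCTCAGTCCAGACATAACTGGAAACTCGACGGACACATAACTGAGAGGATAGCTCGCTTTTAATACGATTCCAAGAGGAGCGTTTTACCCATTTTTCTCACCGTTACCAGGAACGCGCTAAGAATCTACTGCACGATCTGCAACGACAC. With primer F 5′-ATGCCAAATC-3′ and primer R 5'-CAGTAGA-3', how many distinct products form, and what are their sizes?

The forward primer ATGCCAAATC matches the top strand at positions 3–12, 20–29.
The reverse primer's reverse complement is TCTACTG, matching at positions 163–169.
Each forward site pairs with the reverse site to give a product ending at position 169: sizes 167, 150 bp.

Two products: 167 bp, 150 bp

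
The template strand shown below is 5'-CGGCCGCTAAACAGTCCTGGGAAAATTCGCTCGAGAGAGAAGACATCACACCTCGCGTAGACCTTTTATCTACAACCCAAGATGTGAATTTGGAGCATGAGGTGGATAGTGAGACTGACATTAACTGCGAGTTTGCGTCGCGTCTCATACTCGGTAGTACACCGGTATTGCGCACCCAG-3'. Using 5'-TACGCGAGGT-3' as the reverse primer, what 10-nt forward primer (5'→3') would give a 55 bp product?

5'-CGCTAAACAG-3'

The reverse primer's reverse complement ACCTCGCGTA matches the template at positions 50–59, so the product ends at position 59.
A 55 bp product then starts at position 59 − 55 + 1 = 5.
The forward primer is identical to the top strand there: CGCTAAACAG.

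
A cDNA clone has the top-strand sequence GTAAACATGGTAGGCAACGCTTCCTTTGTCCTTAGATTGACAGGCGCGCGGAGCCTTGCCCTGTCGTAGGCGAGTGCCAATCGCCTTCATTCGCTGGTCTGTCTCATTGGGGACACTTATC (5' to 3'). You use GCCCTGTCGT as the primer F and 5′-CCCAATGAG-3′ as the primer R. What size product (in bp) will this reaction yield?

54 bp

Scanning the template, GCCCTGTCGT occurs at positions 58–67; this primer anneals to the bottom strand there with its 3' end pointing downstream.
Reverse complement of the reverse primer: CTCATTGGG. This occurs on the top strand at positions 103–111.
The product runs from position 58 to position 111, so its length is 111 − 58 + 1 = 54 bp.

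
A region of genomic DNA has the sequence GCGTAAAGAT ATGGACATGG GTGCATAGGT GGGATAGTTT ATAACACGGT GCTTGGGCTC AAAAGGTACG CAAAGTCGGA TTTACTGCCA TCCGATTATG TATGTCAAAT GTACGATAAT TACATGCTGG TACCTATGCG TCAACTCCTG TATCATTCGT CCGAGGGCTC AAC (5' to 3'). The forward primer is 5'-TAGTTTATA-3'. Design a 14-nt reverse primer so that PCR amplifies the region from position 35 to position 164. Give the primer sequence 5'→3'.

The product's 3' end on the top strand is position 164.
The reverse primer anneals to the top strand over positions 151–164, i.e. to TATCATTCGTCCGA.
Its sequence written 5'→3' is the reverse complement: TCGGACGAATGATA.

5'-TCGGACGAATGATA-3'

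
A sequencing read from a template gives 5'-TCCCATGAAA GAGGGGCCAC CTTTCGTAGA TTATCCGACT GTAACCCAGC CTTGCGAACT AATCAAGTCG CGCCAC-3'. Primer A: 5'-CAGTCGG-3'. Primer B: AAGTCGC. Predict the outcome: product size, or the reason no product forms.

Primer A (CAGTCGG) has reverse complement CCGACTG, which matches the top strand at positions 35–41; primer A anneals to the top strand there with its 3' end pointing upstream toward position 35.
Primer B (AAGTCGC) matches the top strand directly at positions 65–71; it anneals to the bottom strand with its 3' end pointing downstream toward position 71.
The 3' ends diverge (primer A extends toward position 1, primer B toward position 76), so the primers never converge on a shared product.

No product — the primers' 3' ends point away from each other.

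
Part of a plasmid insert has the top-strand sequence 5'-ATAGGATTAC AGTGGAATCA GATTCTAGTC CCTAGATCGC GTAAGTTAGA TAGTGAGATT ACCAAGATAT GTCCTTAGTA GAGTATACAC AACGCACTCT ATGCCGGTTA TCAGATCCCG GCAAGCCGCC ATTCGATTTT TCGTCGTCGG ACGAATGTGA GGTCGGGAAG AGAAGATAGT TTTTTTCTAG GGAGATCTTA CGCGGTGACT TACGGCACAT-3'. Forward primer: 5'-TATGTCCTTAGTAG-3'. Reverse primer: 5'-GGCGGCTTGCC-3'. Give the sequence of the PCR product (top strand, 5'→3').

5'-TATGTCCTTAGTAGAGTATACACAACGCACTCTATGCCGGTTATCAGATCCCGGCAAGCCGCC-3'

Scanning the template, TATGTCCTTAGTAG occurs at positions 68–81; this primer anneals to the bottom strand there with its 3' end pointing downstream.
Taking the reverse complement of GGCGGCTTGCC gives GGCAAGCCGCC, found at positions 120–130 on the template; the primer anneals here to the top strand with its 3' end pointing upstream.
The product is the template from position 68 through 130 (63 bp).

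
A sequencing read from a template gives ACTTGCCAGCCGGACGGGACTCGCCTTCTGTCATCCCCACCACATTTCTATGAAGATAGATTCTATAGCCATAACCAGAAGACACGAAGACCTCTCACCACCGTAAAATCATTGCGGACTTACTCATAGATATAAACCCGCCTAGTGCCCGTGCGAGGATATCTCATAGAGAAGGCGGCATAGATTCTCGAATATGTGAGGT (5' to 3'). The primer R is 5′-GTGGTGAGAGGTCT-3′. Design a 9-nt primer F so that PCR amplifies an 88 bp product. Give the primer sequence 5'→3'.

The reverse primer's reverse complement AGACCTCTCACCAC matches the template at positions 88–101, so the product ends at position 101.
An 88 bp product then starts at position 101 − 88 + 1 = 14.
The forward primer is identical to the top strand there: ACGGGACTC.

5'-ACGGGACTC-3'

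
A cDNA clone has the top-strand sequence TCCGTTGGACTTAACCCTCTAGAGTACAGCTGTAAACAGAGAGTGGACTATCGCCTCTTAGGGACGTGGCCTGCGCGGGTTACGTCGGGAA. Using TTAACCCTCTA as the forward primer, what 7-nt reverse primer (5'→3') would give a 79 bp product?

5'-CCCGACG-3'

The forward primer binds at positions 11–21, so a 79 bp product ends at position 11 + 79 − 1 = 89.
The reverse primer anneals to the top strand over positions 83–89, i.e. to CGTCGGG.
Its sequence written 5'→3' is the reverse complement: CCCGACG.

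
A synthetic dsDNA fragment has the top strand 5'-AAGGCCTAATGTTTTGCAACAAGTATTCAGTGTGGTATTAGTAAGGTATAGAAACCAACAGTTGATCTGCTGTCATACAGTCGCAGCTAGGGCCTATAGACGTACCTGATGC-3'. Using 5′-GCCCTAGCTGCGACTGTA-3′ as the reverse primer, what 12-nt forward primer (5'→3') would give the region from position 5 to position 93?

5'-CCTAATGTTTTG-3'

The reverse primer's reverse complement TACAGTCGCAGCTAGGGC matches the template at positions 76–93; the product starts at position 5.
The forward primer is identical to the top strand over positions 5–16: CCTAATGTTTTG.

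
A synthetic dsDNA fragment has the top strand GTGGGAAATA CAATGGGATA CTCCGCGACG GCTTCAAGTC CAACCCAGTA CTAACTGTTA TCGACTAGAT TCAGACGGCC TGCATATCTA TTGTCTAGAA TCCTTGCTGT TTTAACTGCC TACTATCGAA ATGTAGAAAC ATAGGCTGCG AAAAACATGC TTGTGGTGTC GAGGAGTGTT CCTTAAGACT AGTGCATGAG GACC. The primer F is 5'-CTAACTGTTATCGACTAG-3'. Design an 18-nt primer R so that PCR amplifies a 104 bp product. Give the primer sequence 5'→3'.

The forward primer binds at positions 51–68, so a 104 bp product ends at position 51 + 104 − 1 = 154.
The reverse primer anneals to the top strand over positions 137–154, i.e. to AAACATAGGCTGCGAAAA.
Its sequence written 5'→3' is the reverse complement: TTTTCGCAGCCTATGTTT.

5'-TTTTCGCAGCCTATGTTT-3'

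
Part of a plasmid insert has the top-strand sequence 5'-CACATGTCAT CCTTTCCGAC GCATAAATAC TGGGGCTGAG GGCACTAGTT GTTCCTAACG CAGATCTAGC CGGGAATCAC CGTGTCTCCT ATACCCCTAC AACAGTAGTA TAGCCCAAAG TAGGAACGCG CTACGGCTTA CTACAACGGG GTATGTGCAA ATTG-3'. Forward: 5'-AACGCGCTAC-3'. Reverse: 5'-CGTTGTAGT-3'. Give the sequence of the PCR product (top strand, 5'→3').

Scanning the template, AACGCGCTAC occurs at positions 125–134; this primer anneals to the bottom strand there with its 3' end pointing downstream.
Taking the reverse complement of CGTTGTAGT gives ACTACAACG, found at positions 140–148 on the template; the primer anneals here to the top strand with its 3' end pointing upstream.
The product is the template from position 125 through 148 (24 bp).

5'-AACGCGCTACGGCTTACTACAACG-3'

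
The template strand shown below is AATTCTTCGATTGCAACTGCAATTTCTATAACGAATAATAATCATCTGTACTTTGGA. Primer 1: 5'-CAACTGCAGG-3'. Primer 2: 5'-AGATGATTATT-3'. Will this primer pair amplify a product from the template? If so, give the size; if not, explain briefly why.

No product — primer 1 has no binding site in the template.

Primer 1 (CAACTGCAGG) does not match the top strand, and its reverse complement CCTGCAGTTG does not match either.
With no annealing site for primer 1, no amplification occurs.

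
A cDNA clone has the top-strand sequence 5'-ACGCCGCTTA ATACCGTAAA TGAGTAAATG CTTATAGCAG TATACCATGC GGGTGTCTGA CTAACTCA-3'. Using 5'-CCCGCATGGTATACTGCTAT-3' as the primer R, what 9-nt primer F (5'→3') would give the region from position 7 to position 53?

The reverse primer's reverse complement ATAGCAGTATACCATGCGGG matches the template at positions 34–53; the product starts at position 7.
The forward primer is identical to the top strand over positions 7–15: CTTAATACC.

5'-CTTAATACC-3'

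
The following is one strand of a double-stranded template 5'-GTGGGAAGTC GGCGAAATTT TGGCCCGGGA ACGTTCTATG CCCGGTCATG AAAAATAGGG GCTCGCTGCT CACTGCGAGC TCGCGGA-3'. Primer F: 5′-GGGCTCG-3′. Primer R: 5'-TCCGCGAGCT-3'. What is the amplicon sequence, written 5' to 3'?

5'-GGGCTCGCTGCTCACTGCGAGCTCGCGGA-3'

Forward primer GGGCTCG is found on the top strand at positions 59–65.
The reverse primer's reverse complement is AGCTCGCGGA, which matches the template at positions 78–87.
The product is the template from position 59 through 87 (29 bp).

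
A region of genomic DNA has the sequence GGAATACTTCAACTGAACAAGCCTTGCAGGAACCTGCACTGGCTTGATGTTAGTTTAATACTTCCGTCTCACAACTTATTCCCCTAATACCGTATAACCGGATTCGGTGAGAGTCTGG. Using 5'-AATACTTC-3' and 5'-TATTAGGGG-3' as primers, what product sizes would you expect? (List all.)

87 bp, 33 bp

The forward primer AATACTTC matches the top strand at positions 3–10, 57–64.
The reverse primer's reverse complement is CCCCTAATA, matching at positions 81–89.
Each forward site pairs with the reverse site to give a product ending at position 89: sizes 87, 33 bp.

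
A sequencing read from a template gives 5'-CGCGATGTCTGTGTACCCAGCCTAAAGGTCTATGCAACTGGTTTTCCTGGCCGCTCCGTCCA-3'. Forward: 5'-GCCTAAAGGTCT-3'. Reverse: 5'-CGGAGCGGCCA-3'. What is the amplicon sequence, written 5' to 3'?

5'-GCCTAAAGGTCTATGCAACTGGTTTTCCTGGCCGCTCCG-3'

Scanning the template, GCCTAAAGGTCT occurs at positions 20–31; this primer anneals to the bottom strand there with its 3' end pointing downstream.
Taking the reverse complement of CGGAGCGGCCA gives TGGCCGCTCCG, found at positions 48–58 on the template; the primer anneals here to the top strand with its 3' end pointing upstream.
The product is the template from position 20 through 58 (39 bp).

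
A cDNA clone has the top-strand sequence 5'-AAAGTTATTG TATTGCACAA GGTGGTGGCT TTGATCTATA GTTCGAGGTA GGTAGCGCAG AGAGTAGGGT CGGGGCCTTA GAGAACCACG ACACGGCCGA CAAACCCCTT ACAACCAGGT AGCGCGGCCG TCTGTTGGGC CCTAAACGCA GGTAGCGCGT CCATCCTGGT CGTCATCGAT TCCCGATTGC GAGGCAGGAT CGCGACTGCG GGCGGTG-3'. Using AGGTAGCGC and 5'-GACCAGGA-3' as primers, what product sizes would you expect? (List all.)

122 bp, 55 bp, 22 bp

The forward primer AGGTAGCGC matches the top strand at positions 50–58, 117–125, 150–158.
The reverse primer's reverse complement is TCCTGGTC, matching at positions 164–171.
Each forward site pairs with the reverse site to give a product ending at position 171: sizes 122, 55, 22 bp.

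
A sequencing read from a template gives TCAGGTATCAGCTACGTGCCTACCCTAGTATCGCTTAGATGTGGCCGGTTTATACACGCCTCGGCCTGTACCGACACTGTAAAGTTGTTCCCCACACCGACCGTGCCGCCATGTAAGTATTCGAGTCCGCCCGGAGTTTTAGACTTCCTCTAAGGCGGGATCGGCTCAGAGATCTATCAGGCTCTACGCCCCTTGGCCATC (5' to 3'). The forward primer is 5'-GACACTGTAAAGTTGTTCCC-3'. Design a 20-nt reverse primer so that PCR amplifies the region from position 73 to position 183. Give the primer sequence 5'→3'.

5'-AGCCTGATAGATCTCTGAGC-3'

The product's 3' end on the top strand is position 183.
The reverse primer anneals to the top strand over positions 164–183, i.e. to GCTCAGAGATCTATCAGGCT.
Its sequence written 5'→3' is the reverse complement: AGCCTGATAGATCTCTGAGC.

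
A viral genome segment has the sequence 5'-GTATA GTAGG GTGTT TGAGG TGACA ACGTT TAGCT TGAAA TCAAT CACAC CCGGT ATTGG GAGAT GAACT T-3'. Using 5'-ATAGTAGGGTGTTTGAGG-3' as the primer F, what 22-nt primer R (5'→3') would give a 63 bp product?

The forward primer binds at positions 3–20, so a 63 bp product ends at position 3 + 63 − 1 = 65.
The reverse primer anneals to the top strand over positions 44–65, i.e. to ATCACACCCGGTATTGGGAGAT.
Its sequence written 5'→3' is the reverse complement: ATCTCCCAATACCGGGTGTGAT.

5'-ATCTCCCAATACCGGGTGTGAT-3'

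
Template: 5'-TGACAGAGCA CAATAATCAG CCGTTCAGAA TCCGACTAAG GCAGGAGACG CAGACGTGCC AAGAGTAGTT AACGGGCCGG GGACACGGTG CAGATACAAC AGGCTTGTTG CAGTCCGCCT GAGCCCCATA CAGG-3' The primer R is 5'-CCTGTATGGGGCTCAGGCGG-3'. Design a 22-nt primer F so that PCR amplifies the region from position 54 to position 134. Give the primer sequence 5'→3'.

The reverse primer's reverse complement CCGCCTGAGCCCCATACAGG matches the template at positions 115–134; the product starts at position 54.
The forward primer is identical to the top strand over positions 54–75: ACGTGCCAAGAGTAGTTAACGG.

5'-ACGTGCCAAGAGTAGTTAACGG-3'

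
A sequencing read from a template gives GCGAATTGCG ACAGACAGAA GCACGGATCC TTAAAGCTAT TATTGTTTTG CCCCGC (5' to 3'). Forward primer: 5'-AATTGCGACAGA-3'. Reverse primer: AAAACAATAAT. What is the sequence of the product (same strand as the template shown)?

Scanning the template, AATTGCGACAGA occurs at positions 4–15; this primer anneals to the bottom strand there with its 3' end pointing downstream.
Taking the reverse complement of AAAACAATAAT gives ATTATTGTTTT, found at positions 39–49 on the template; the primer anneals here to the top strand with its 3' end pointing upstream.
The product is the template from position 4 through 49 (46 bp).

5'-AATTGCGACAGACAGAAGCACGGATCCTTAAAGCTATTATTGTTTT-3'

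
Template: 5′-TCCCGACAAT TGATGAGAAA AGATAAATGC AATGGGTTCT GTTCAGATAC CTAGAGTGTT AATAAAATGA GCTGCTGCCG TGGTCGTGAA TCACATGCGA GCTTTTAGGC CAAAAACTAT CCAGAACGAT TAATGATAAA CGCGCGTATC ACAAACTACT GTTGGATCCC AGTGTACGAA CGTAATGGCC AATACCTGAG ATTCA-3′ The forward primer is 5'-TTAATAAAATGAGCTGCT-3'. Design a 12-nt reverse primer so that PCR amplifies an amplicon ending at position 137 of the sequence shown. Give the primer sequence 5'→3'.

The forward primer binds at positions 59–76; the product's 3' end on the top strand is position 137.
The reverse primer anneals to the top strand over positions 126–137, i.e. to ACGATTAATGAT.
Its sequence written 5'→3' is the reverse complement: ATCATTAATCGT.

5'-ATCATTAATCGT-3'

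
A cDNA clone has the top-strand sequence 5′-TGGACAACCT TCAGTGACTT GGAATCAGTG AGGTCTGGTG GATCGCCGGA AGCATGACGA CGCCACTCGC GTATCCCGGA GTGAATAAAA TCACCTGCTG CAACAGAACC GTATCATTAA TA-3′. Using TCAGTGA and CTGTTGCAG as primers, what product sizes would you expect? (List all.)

The forward primer TCAGTGA matches the top strand at positions 11–17, 25–31.
The reverse primer's reverse complement is CTGCAACAG, matching at positions 98–106.
Each forward site pairs with the reverse site to give a product ending at position 106: sizes 96, 82 bp.

96 bp, 82 bp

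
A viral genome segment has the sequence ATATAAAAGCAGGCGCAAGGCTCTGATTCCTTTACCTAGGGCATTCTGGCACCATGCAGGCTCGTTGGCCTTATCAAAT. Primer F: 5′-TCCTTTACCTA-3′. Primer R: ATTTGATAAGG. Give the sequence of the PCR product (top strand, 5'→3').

5'-TCCTTTACCTAGGGCATTCTGGCACCATGCAGGCTCGTTGGCCTTATCAAAT-3'

Scanning the template, TCCTTTACCTA occurs at positions 28–38; this primer anneals to the bottom strand there with its 3' end pointing downstream.
Reverse complement of the reverse primer: CCTTATCAAAT. This occurs on the top strand at positions 69–79.
The product is the template from position 28 through 79 (52 bp).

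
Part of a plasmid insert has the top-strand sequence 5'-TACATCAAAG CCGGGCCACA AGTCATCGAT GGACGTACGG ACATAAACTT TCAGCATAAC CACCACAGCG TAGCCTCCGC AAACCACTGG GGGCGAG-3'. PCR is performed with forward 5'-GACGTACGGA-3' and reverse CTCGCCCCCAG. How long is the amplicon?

Scanning the template, GACGTACGGA occurs at positions 32–41; this primer anneals to the bottom strand there with its 3' end pointing downstream.
Taking the reverse complement of CTCGCCCCCAG gives CTGGGGGCGAG, found at positions 87–97 on the template; the primer anneals here to the top strand with its 3' end pointing upstream.
The product runs from position 32 to position 97, so its length is 97 − 32 + 1 = 66 bp.

66 bp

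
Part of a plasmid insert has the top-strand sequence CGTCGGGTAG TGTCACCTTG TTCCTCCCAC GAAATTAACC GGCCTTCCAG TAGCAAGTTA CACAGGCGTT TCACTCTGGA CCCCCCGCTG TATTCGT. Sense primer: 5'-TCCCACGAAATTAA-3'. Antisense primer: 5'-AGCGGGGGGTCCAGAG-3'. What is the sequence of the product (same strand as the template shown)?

5'-TCCCACGAAATTAACCGGCCTTCCAGTAGCAAGTTACACAGGCGTTTCACTCTGGACCCCCCGCT-3'

Forward primer TCCCACGAAATTAA is found on the top strand at positions 25–38.
The reverse primer's reverse complement is CTCTGGACCCCCCGCT, which matches the template at positions 74–89.
The product is the template from position 25 through 89 (65 bp).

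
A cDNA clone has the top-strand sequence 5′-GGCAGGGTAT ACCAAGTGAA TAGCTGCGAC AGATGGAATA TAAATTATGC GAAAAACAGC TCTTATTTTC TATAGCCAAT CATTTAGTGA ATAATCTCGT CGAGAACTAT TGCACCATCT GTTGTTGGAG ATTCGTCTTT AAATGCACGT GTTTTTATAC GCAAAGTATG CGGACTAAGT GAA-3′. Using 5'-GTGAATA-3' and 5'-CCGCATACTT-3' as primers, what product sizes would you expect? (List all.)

The forward primer GTGAATA matches the top strand at positions 16–22, 87–93.
The reverse primer's reverse complement is AAGTATGCGG, matching at positions 164–173.
Each forward site pairs with the reverse site to give a product ending at position 173: sizes 158, 87 bp.

158 bp, 87 bp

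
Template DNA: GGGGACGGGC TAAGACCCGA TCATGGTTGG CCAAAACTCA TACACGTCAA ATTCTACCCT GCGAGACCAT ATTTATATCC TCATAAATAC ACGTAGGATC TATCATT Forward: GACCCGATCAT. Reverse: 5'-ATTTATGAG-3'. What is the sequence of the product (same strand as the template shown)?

5'-GACCCGATCATGGTTGGCCAAAACTCATACACGTCAAATTCTACCCTGCGAGACCATATTTATATCCTCATAAAT-3'

The forward primer matches the template at positions 14–24.
Reverse complement of the reverse primer: CTCATAAAT. This occurs on the top strand at positions 80–88.
The product is the template from position 14 through 88 (75 bp).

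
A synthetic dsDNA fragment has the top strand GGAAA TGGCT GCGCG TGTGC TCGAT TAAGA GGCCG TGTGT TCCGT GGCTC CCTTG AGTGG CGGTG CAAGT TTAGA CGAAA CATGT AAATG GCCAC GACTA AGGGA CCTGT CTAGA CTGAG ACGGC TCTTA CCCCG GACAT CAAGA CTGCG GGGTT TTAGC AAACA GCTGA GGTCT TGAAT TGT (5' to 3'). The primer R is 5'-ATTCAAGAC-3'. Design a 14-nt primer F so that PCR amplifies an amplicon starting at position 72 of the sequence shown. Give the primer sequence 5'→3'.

The reverse primer's reverse complement GTCTTGAAT matches the template at positions 172–180; the product starts at position 72.
The forward primer is identical to the top strand over positions 72–85: TAGACGAAACATGT.

5'-TAGACGAAACATGT-3'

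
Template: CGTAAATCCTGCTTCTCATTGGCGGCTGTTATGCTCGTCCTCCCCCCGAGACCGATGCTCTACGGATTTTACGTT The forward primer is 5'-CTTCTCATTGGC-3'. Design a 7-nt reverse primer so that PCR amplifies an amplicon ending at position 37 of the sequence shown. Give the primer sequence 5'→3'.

The forward primer binds at positions 12–23; the product's 3' end on the top strand is position 37.
The reverse primer anneals to the top strand over positions 31–37, i.e. to ATGCTCG.
Its sequence written 5'→3' is the reverse complement: CGAGCAT.

5'-CGAGCAT-3'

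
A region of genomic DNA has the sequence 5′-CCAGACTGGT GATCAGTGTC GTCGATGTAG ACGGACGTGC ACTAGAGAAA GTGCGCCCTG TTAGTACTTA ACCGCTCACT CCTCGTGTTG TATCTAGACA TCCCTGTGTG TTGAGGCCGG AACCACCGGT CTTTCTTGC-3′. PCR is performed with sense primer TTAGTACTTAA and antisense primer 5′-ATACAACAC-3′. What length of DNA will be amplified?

Forward primer TTAGTACTTAA is found on the top strand at positions 61–71.
The reverse primer's reverse complement is GTGTTGTAT, which matches the template at positions 85–93.
Product length = (reverse-primer end) − (forward-primer start) + 1 = 93 − 61 + 1 = 33 bp.

33 bp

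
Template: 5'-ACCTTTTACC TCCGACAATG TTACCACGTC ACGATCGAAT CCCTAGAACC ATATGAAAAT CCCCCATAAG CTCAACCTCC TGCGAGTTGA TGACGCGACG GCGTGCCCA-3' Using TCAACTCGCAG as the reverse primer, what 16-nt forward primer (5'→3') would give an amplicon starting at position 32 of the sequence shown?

The reverse primer's reverse complement CTGCGAGTTGA matches the template at positions 80–90; the product starts at position 32.
The forward primer is identical to the top strand over positions 32–47: CGATCGAATCCCTAGA.

5'-CGATCGAATCCCTAGA-3'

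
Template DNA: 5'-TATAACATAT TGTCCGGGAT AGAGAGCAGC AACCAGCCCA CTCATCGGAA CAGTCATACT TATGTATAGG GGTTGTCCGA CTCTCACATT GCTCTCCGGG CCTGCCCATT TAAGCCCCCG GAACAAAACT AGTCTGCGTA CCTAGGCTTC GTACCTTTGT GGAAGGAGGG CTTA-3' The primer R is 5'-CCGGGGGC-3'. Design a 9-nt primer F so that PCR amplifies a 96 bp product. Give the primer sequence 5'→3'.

5'-GCAGCAACC-3'

The reverse primer's reverse complement GCCCCCGG matches the template at positions 114–121, so the product ends at position 121.
A 96 bp product then starts at position 121 − 96 + 1 = 26.
The forward primer is identical to the top strand there: GCAGCAACC.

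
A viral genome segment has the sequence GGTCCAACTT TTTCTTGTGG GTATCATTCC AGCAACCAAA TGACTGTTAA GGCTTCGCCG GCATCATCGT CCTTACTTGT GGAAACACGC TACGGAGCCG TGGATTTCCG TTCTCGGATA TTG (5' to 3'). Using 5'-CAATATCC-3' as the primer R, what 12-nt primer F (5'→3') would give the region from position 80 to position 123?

The reverse primer's reverse complement GGATATTG matches the template at positions 116–123; the product starts at position 80.
The forward primer is identical to the top strand over positions 80–91: TGGAAACACGCT.

5'-TGGAAACACGCT-3'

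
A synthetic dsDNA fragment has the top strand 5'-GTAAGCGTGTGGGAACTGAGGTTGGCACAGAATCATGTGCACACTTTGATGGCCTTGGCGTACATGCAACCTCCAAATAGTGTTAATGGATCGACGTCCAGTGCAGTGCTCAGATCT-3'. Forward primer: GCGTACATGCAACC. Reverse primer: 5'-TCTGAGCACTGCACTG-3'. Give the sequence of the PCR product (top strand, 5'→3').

The forward primer matches the template at positions 58–71.
Taking the reverse complement of TCTGAGCACTGCACTG gives CAGTGCAGTGCTCAGA, found at positions 99–114 on the template; the primer anneals here to the top strand with its 3' end pointing upstream.
The product is the template from position 58 through 114 (57 bp).

5'-GCGTACATGCAACCTCCAAATAGTGTTAATGGATCGACGTCCAGTGCAGTGCTCAGA-3'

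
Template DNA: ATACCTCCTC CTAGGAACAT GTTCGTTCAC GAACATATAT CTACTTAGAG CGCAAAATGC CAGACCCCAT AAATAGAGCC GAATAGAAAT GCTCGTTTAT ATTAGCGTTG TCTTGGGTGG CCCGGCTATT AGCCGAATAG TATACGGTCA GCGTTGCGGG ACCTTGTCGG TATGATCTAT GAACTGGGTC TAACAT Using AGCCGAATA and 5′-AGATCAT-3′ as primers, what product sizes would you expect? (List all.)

The forward primer AGCCGAATA matches the top strand at positions 77–85, 131–139.
The reverse primer's reverse complement is ATGATCT, matching at positions 172–178.
Each forward site pairs with the reverse site to give a product ending at position 178: sizes 102, 48 bp.

102 bp, 48 bp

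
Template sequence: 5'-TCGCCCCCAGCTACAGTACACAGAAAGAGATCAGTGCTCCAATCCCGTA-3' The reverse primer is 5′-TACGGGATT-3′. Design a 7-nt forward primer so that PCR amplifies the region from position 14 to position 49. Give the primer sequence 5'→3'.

The reverse primer's reverse complement AATCCCGTA matches the template at positions 41–49; the product starts at position 14.
The forward primer is identical to the top strand over positions 14–20: CAGTACA.

5'-CAGTACA-3'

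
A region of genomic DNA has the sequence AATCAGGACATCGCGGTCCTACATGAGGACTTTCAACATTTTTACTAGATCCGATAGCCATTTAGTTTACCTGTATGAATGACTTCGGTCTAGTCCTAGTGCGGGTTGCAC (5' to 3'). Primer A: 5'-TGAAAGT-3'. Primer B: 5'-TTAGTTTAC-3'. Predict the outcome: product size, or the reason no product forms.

No product — the primers' 3' ends point away from each other.

Primer A (TGAAAGT) has reverse complement ACTTTCA, which matches the top strand at positions 29–35; primer A anneals to the top strand there with its 3' end pointing upstream toward position 29.
Primer B (TTAGTTTAC) matches the top strand directly at positions 62–70; it anneals to the bottom strand with its 3' end pointing downstream toward position 70.
The 3' ends diverge (primer A extends toward position 1, primer B toward position 111), so the primers never converge on a shared product.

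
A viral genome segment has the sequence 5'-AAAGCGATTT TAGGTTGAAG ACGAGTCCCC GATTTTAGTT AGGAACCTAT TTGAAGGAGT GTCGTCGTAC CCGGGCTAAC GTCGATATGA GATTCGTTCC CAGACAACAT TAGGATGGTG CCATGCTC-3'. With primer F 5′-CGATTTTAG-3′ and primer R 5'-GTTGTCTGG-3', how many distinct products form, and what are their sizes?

Two products: 104 bp, 79 bp

The forward primer CGATTTTAG matches the top strand at positions 5–13, 30–38.
The reverse primer's reverse complement is CCAGACAAC, matching at positions 100–108.
Each forward site pairs with the reverse site to give a product ending at position 108: sizes 104, 79 bp.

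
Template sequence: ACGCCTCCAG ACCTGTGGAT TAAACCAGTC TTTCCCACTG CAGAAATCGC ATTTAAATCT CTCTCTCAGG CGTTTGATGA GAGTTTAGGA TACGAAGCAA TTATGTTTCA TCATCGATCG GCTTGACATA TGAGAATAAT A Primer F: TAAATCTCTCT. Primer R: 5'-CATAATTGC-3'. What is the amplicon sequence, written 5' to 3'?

5'-TAAATCTCTCTCTCAGGCGTTTGATGAGAGTTTAGGATACGAAGCAATTATG-3'

Forward primer TAAATCTCTCT is found on the top strand at positions 54–64.
Taking the reverse complement of CATAATTGC gives GCAATTATG, found at positions 97–105 on the template; the primer anneals here to the top strand with its 3' end pointing upstream.
The product is the template from position 54 through 105 (52 bp).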